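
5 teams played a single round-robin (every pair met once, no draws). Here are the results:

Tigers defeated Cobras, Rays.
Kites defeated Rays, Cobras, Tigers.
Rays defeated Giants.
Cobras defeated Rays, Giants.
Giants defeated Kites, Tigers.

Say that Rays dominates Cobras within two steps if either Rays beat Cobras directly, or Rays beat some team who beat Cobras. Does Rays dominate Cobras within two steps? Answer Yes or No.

Rays did not beat Cobras directly.
Rays beat Giants, but each of them lost to Cobras. No two-step path.

No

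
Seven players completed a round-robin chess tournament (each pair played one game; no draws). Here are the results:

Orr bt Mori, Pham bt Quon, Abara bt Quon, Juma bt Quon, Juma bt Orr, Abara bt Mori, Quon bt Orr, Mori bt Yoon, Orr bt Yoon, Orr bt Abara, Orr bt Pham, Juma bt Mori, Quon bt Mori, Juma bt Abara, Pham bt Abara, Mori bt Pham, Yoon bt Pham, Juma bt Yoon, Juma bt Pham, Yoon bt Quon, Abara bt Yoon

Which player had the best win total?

Win totals: Yoon 2, Orr 4, Pham 2, Juma 6, Mori 2, Quon 2, Abara 3.
Juma leads with 6 wins (next highest: 4).

Juma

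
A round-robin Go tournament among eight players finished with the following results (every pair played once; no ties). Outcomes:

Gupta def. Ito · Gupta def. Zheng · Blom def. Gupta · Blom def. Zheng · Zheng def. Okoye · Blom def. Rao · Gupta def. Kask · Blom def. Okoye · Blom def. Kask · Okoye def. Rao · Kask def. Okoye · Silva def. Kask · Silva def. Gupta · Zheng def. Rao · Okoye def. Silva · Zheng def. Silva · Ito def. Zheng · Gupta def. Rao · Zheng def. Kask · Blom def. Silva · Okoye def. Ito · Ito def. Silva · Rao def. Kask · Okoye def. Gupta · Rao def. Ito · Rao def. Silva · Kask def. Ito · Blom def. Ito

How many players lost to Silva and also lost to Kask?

0

Silva beat: Gupta, Kask.
Kask beat: Ito, Okoye.
No one was beaten by both.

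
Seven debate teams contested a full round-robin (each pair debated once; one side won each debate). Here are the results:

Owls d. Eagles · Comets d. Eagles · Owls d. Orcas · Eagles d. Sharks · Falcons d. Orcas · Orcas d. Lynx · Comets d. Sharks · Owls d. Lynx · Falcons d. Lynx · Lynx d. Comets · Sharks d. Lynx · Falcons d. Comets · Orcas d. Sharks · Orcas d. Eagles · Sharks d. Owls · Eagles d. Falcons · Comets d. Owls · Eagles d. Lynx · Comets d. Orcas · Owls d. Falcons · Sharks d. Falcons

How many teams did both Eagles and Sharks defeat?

Eagles beat: Lynx, Falcons, Sharks.
Sharks beat: Owls, Lynx, Falcons.
Both beat: Lynx, Falcons — 2.

2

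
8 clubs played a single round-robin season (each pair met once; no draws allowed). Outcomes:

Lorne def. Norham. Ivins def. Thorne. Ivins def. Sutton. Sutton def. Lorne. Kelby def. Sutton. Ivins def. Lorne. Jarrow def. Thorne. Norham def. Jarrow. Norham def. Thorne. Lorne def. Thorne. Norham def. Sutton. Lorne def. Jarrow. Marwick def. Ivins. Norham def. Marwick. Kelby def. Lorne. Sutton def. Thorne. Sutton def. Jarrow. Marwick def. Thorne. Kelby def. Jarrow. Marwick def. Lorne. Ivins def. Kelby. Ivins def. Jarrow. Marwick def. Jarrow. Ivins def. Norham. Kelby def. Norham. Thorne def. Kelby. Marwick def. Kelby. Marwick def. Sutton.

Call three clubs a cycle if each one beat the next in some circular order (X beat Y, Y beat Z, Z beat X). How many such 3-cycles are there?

8

Win totals: Sutton 3, Ivins 6, Marwick 6, Jarrow 1, Thorne 1, Norham 4, Lorne 3, Kelby 4.
A club with w wins dominates both others in C(w,2) triples; summing gives 3 + 15 + 15 + 0 + 0 + 6 + 3 + 6 = 48 transitive triples.
Total triples C(8,3) = 56, so cyclic triples = 56 − 48 = 8.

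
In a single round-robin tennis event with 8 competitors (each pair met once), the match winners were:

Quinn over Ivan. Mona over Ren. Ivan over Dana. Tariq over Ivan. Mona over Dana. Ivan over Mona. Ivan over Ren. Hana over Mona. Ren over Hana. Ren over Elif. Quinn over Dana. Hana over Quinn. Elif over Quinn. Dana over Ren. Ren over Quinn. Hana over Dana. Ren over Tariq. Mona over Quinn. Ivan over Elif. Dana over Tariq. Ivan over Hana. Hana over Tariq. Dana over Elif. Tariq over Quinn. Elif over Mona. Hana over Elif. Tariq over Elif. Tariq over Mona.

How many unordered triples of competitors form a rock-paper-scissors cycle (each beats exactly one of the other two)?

Win totals: Tariq 4, Quinn 2, Hana 5, Mona 3, Ren 4, Ivan 5, Elif 2, Dana 3.
A competitor with w wins dominates both others in C(w,2) triples; summing gives 6 + 1 + 10 + 3 + 6 + 10 + 1 + 3 = 40 transitive triples.
Total triples C(8,3) = 56, so cyclic triples = 56 − 40 = 16.

16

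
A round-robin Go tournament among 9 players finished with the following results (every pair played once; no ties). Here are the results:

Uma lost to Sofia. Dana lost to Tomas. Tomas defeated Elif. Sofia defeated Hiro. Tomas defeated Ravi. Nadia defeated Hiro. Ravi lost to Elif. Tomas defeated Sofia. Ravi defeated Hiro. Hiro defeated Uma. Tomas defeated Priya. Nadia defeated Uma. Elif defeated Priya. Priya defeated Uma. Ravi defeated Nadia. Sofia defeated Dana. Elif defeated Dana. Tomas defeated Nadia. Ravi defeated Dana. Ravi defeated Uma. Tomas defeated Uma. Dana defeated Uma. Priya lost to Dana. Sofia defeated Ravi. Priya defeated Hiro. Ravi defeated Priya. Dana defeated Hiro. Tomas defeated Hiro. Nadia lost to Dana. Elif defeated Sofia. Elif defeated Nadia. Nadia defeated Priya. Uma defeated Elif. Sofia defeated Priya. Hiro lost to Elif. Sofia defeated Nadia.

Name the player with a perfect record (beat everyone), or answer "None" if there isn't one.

Tomas has 8 wins out of 8 opponents — a perfect record.

Tomas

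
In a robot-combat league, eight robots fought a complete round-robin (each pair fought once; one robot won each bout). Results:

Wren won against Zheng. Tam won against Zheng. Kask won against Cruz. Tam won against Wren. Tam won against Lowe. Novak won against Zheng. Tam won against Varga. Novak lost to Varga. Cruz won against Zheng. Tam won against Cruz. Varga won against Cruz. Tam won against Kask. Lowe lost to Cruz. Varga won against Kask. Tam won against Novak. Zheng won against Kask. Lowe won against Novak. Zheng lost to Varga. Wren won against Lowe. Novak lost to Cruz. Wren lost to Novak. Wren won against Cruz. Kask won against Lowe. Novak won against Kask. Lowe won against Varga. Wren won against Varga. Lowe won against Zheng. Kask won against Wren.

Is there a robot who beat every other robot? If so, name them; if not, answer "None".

Tam has 7 wins out of 7 opponents — a perfect record.

Tam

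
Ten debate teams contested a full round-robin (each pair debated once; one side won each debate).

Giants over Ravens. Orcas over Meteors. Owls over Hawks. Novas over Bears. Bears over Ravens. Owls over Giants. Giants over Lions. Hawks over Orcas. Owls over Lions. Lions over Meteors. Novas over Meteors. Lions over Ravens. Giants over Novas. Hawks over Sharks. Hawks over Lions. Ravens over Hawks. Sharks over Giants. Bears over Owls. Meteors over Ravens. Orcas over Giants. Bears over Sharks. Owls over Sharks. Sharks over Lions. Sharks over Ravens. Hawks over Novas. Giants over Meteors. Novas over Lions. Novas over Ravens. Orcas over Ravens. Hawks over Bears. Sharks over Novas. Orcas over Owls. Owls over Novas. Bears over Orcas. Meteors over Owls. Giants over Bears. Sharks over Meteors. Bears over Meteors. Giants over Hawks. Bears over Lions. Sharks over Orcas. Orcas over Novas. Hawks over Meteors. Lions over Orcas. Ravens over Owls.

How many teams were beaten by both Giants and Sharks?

4

Giants beat: Bears, Meteors, Novas, Ravens, Hawks, Lions.
Sharks beat: Giants, Meteors, Novas, Orcas, Ravens, Lions.
Both beat: Meteors, Novas, Ravens, Lions — 4.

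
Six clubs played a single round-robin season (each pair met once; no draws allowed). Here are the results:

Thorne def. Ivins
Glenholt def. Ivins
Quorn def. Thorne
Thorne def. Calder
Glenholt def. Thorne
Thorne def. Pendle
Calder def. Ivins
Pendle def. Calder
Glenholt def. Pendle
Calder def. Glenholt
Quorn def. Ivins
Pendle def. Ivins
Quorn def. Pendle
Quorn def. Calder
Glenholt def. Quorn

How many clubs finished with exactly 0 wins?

1

Win totals: Quorn 4, Thorne 3, Pendle 2, Glenholt 4, Calder 2, Ivins 0.
Exactly 0: Ivins — 1 club.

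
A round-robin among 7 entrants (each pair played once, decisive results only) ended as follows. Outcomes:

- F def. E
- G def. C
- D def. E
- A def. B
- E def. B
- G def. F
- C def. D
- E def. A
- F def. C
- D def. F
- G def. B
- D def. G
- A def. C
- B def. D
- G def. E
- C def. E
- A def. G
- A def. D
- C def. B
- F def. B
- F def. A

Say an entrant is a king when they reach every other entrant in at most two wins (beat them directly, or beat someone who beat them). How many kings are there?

5

A reaches everyone (king).
B cannot reach A, C in two steps.
C reaches everyone (king).
D reaches everyone (king).
E cannot reach F in two steps.
F reaches everyone (king).
G reaches everyone (king).
Kings: A, C, D, F, G — 5.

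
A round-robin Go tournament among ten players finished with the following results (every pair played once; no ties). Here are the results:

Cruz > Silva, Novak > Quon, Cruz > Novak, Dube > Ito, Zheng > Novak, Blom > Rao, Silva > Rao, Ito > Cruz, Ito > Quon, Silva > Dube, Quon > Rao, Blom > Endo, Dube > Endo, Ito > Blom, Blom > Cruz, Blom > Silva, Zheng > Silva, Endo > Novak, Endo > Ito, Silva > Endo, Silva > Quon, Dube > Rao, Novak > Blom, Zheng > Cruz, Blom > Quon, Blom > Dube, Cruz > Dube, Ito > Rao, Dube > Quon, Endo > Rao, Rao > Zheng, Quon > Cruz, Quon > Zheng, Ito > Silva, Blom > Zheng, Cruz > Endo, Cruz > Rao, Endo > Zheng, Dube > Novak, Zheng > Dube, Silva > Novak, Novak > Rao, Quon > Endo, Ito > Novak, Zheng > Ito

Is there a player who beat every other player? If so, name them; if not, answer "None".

Highest win total is Blom with 7 (out of 9 possible).
Blom lost to Ito, Novak, so no player went undefeated.

None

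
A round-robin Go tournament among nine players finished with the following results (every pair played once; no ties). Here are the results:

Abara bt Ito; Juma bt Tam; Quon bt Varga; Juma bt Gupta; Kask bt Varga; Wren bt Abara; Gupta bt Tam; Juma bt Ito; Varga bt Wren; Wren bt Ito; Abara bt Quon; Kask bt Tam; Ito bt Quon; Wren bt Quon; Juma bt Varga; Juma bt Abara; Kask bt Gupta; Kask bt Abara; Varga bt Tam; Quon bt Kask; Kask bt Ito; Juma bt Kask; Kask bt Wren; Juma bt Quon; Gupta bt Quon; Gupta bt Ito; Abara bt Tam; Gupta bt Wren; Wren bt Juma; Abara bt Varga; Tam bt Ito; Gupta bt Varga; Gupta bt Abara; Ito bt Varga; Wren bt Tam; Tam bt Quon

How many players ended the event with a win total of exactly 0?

Win totals: Juma 7, Tam 2, Varga 2, Ito 2, Abara 4, Kask 6, Wren 5, Quon 2, Gupta 6.
No player has exactly 0 wins.

0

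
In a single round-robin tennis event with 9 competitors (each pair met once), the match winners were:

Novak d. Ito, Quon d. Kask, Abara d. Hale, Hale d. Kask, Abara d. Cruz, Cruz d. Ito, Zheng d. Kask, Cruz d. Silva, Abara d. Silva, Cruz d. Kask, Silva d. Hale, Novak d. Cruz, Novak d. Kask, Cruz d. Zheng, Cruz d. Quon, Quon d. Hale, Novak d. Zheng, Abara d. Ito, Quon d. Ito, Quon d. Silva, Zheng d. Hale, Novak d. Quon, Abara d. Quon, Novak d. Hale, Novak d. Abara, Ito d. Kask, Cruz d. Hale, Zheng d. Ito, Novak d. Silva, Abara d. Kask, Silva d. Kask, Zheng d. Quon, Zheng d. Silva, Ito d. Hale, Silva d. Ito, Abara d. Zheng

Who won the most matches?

Win totals: Ito 2, Quon 4, Zheng 5, Silva 3, Novak 8, Hale 1, Abara 7, Kask 0, Cruz 6.
Novak leads with 8 wins (next highest: 7).

Novak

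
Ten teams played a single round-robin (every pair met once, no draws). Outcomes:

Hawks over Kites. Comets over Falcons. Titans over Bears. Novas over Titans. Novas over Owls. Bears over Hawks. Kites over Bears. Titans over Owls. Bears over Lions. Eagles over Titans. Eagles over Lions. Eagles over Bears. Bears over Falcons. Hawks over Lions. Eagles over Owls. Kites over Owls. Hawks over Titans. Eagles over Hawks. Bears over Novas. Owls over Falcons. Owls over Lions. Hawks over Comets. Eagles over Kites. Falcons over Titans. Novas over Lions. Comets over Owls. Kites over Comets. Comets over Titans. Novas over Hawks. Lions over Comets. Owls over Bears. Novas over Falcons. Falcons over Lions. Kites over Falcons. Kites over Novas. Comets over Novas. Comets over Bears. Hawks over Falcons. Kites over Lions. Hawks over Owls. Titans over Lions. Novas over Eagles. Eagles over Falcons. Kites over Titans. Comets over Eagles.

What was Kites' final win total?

Kites' results: beat Novas, Bears, Owls, Titans, Lions, Falcons, Comets; lost to Eagles, Hawks.
That is 7 wins.

7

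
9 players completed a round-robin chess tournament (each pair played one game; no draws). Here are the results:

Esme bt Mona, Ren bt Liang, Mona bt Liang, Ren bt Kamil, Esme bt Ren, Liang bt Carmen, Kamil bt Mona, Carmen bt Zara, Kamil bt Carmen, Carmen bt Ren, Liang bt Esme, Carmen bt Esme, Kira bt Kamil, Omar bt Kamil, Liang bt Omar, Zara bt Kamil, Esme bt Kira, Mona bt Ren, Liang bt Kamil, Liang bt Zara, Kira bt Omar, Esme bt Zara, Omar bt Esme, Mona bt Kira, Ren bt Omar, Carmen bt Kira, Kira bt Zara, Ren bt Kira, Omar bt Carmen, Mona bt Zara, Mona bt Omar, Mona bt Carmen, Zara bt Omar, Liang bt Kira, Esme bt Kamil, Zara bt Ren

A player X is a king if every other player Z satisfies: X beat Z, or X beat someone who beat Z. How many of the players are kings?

7

Liang reaches everyone (king).
Zara reaches everyone (king).
Kamil reaches everyone (king).
Esme reaches everyone (king).
Kira cannot reach Liang in two steps.
Omar cannot reach Liang in two steps.
Mona reaches everyone (king).
Carmen reaches everyone (king).
Ren reaches everyone (king).
Kings: Liang, Zara, Kamil, Esme, Mona, Carmen, Ren — 7.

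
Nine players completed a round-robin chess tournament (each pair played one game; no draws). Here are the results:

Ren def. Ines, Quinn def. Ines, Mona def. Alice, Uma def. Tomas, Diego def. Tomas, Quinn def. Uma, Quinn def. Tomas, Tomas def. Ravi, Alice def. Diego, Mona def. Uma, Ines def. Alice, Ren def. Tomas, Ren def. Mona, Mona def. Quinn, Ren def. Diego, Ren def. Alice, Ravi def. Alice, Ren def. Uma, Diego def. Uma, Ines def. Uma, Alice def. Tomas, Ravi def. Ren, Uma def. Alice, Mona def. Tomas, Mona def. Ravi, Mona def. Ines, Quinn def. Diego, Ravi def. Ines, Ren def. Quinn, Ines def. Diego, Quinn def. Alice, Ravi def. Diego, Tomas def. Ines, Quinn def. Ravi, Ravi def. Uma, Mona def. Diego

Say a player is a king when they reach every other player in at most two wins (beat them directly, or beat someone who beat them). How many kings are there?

3

Quinn cannot reach Mona in two steps.
Ren reaches everyone (king).
Diego cannot reach Quinn, Ren, Mona in two steps.
Alice cannot reach Quinn, Ren, Mona in two steps.
Ravi reaches everyone (king).
Uma cannot reach Quinn, Ren, Mona in two steps.
Mona reaches everyone (king).
Tomas cannot reach Quinn, Mona in two steps.
Ines cannot reach Quinn, Ren, Ravi, Mona in two steps.
Kings: Ren, Ravi, Mona — 3.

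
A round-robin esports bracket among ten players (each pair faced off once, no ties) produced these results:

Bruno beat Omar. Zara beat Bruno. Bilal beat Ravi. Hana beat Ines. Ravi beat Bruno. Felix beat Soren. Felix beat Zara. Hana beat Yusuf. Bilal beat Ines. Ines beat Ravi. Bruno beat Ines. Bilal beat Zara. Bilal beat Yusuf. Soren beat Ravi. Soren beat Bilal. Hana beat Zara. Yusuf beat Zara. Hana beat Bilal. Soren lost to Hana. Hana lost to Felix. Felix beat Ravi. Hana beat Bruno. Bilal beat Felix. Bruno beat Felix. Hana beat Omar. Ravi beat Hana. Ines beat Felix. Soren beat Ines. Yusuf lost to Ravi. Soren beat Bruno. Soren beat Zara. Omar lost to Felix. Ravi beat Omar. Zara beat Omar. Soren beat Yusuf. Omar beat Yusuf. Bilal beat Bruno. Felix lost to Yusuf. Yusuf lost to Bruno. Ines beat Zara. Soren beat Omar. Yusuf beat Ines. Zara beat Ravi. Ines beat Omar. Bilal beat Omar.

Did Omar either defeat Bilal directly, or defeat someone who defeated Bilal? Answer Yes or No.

Omar did not beat Bilal directly.
Omar beat Yusuf, but each of them lost to Bilal. No two-step path.

No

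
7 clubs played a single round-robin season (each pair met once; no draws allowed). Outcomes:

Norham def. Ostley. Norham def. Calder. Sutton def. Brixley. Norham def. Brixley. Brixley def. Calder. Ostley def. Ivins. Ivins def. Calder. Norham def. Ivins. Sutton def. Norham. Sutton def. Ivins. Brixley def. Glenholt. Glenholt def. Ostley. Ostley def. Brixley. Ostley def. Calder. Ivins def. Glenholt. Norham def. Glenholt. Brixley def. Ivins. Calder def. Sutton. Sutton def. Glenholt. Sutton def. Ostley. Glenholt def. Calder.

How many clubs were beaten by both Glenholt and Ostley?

Glenholt beat: Calder, Ostley.
Ostley beat: Ivins, Calder, Brixley.
Both beat: Calder — 1.

1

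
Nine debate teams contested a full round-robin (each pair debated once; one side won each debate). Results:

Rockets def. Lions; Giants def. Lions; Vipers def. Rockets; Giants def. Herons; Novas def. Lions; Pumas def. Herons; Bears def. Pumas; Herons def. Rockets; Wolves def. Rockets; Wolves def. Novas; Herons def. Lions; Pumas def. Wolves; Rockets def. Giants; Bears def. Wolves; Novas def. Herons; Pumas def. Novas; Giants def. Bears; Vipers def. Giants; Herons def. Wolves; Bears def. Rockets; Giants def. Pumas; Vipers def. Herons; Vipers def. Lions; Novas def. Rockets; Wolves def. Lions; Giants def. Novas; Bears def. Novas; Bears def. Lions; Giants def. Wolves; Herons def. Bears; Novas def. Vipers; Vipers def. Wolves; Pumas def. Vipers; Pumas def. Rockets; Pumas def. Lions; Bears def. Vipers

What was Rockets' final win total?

2

Rockets' results: beat Giants, Lions; lost to Vipers, Herons, Novas, Bears, Wolves, Pumas.
That is 2 wins.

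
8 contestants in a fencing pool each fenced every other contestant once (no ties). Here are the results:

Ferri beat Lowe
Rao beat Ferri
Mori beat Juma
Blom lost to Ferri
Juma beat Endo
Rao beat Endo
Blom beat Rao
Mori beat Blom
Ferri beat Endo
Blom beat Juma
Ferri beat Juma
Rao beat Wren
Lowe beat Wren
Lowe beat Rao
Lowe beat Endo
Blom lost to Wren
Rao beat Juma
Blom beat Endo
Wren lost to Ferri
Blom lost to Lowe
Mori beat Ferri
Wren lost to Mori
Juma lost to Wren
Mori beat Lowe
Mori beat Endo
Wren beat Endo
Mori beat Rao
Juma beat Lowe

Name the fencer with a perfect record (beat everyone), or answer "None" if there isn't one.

Mori has 7 wins out of 7 opponents — a perfect record.

Mori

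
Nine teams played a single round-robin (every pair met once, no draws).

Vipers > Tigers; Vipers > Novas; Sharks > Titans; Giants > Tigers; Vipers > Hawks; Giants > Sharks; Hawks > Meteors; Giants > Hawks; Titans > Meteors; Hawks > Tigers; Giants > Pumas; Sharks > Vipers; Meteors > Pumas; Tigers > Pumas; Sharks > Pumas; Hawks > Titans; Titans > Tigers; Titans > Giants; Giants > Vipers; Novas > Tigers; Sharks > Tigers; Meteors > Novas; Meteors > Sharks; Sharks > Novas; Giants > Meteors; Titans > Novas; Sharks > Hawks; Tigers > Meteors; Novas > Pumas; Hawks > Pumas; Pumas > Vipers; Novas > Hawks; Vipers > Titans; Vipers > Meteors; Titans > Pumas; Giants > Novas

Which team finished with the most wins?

Giants

Win totals: Vipers 5, Hawks 4, Sharks 6, Giants 7, Titans 5, Pumas 1, Tigers 2, Novas 3, Meteors 3.
Giants leads with 7 wins (next highest: 6).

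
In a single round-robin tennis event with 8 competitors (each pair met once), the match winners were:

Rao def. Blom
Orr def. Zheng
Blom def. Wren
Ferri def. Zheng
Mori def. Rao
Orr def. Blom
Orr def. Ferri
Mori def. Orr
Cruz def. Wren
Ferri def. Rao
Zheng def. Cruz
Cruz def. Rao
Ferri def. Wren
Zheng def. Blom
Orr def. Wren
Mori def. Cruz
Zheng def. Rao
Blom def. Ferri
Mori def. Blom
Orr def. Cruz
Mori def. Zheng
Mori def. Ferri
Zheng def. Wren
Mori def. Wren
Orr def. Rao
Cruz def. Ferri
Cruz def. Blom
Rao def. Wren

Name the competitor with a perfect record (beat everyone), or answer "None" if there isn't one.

Mori has 7 wins out of 7 opponents — a perfect record.

Mori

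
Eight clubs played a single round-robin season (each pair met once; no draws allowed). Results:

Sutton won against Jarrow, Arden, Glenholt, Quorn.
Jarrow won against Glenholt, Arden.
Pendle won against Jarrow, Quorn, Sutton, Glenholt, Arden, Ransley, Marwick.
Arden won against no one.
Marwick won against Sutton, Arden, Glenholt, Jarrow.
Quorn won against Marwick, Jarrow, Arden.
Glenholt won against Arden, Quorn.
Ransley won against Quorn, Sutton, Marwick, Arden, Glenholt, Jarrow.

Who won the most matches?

Pendle

Win totals: Glenholt 2, Arden 0, Ransley 6, Quorn 3, Sutton 4, Jarrow 2, Pendle 7, Marwick 4.
Pendle leads with 7 wins (next highest: 6).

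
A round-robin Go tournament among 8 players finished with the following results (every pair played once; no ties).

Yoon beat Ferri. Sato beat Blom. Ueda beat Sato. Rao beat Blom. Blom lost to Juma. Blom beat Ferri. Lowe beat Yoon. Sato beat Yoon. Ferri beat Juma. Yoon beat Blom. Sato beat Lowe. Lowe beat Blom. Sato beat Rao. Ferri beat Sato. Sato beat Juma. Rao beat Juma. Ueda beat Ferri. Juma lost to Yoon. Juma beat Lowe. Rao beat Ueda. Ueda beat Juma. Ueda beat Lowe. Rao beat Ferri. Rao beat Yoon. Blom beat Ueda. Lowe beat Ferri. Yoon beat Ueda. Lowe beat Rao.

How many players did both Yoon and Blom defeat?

2

Yoon beat: Ueda, Blom, Juma, Ferri.
Blom beat: Ueda, Ferri.
Both beat: Ueda, Ferri — 2.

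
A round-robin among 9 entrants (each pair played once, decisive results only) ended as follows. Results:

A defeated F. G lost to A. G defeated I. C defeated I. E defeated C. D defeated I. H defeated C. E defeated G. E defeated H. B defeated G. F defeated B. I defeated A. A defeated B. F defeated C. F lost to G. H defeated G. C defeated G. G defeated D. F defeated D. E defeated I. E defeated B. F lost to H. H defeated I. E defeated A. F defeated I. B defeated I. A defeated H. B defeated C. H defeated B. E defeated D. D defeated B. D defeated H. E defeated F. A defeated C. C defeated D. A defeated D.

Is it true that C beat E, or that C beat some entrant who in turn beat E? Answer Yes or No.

C did not beat E directly.
C beat D, G, I, but each of them lost to E. No two-step path.

No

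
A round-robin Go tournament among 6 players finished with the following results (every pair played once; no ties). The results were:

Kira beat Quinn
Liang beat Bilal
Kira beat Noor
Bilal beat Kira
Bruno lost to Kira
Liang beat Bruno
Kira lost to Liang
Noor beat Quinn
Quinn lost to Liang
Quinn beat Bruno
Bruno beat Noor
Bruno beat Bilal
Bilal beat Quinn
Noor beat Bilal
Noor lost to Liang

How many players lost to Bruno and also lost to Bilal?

Bruno beat: Bilal, Noor.
Bilal beat: Kira, Quinn.
No one was beaten by both.

0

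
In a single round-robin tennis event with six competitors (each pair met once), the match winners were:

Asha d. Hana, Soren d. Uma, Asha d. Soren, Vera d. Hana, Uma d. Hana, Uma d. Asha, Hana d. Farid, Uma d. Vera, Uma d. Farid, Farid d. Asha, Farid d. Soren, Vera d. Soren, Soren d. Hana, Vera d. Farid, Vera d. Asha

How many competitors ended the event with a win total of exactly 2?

Win totals: Hana 1, Vera 4, Farid 2, Asha 2, Soren 2, Uma 4.
Exactly 2: Farid, Asha, Soren — 3 competitors.

3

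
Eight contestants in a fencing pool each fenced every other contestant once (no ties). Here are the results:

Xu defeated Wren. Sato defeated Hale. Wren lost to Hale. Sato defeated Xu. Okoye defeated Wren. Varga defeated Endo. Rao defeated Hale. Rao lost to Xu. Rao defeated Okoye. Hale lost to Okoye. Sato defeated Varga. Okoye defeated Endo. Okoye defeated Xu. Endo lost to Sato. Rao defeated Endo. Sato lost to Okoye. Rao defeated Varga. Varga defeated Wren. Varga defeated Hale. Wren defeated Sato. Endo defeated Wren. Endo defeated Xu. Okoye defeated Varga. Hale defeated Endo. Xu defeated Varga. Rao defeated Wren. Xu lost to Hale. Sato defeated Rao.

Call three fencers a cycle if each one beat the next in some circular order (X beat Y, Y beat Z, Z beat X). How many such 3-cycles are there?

11

Win totals: Okoye 6, Xu 3, Endo 2, Sato 5, Hale 3, Varga 3, Wren 1, Rao 5.
A fencer with w wins dominates both others in C(w,2) triples; summing gives 15 + 3 + 1 + 10 + 3 + 3 + 0 + 10 = 45 transitive triples.
Total triples C(8,3) = 56, so cyclic triples = 56 − 45 = 11.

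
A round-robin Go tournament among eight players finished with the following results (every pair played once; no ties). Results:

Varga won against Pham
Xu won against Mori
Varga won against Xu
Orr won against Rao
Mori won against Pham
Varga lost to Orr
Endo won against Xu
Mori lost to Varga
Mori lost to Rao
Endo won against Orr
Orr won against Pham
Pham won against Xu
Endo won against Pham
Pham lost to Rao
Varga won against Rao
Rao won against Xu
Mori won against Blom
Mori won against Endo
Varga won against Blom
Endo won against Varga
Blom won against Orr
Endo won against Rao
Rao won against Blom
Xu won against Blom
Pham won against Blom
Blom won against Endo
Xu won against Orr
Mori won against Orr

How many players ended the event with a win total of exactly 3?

2

Win totals: Endo 5, Mori 4, Orr 3, Pham 2, Rao 4, Blom 2, Varga 5, Xu 3.
Exactly 3: Orr, Xu — 2 players.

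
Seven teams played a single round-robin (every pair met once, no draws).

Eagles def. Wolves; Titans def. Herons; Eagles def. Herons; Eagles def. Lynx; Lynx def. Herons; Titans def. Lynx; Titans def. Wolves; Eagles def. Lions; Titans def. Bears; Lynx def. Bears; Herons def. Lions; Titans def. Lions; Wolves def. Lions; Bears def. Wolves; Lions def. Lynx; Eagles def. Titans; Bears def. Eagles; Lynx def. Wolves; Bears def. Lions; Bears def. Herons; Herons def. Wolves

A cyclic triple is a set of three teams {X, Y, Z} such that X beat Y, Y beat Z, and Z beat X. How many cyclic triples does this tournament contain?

5

Win totals: Lynx 3, Bears 4, Herons 2, Wolves 1, Titans 5, Eagles 5, Lions 1.
A team with w wins dominates both others in C(w,2) triples; summing gives 3 + 6 + 1 + 0 + 10 + 10 + 0 = 30 transitive triples.
Total triples C(7,3) = 35, so cyclic triples = 35 − 30 = 5.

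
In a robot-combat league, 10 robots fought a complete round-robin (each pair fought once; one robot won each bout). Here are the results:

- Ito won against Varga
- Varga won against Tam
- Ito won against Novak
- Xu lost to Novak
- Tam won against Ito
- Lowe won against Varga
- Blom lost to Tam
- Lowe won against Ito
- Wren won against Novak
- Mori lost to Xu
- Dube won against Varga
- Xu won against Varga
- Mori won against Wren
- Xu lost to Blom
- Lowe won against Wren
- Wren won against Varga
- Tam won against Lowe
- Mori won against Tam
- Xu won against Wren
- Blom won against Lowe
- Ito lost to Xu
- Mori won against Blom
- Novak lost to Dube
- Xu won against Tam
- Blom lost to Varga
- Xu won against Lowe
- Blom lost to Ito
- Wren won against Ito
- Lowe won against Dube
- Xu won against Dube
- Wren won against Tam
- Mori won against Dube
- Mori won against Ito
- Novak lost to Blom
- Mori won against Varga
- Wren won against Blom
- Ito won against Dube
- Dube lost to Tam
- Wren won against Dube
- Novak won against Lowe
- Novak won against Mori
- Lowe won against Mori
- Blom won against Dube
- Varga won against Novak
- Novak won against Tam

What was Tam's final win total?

Tam's results: beat Lowe, Ito, Dube, Blom; lost to Wren, Varga, Mori, Xu, Novak.
That is 4 wins.

4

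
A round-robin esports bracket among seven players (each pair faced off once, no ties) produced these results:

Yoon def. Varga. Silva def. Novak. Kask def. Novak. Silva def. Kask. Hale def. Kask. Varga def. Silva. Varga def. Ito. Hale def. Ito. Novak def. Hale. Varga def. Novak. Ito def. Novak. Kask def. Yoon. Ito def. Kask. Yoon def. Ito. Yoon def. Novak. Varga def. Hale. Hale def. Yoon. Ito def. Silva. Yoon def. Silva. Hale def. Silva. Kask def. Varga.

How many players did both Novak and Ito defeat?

Novak beat: Hale.
Ito beat: Kask, Silva, Novak.
No one was beaten by both.

0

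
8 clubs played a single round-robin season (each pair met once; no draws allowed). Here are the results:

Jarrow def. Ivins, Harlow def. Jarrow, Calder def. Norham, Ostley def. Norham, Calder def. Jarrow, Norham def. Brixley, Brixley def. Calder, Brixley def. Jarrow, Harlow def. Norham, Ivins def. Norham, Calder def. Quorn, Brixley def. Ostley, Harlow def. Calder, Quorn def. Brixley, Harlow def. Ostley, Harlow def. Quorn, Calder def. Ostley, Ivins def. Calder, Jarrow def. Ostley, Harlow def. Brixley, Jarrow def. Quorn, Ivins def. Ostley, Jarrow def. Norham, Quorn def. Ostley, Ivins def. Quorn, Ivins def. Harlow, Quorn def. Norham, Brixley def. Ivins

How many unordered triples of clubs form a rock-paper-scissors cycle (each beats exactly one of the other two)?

Win totals: Calder 4, Jarrow 4, Ivins 5, Ostley 1, Brixley 4, Norham 1, Harlow 6, Quorn 3.
A club with w wins dominates both others in C(w,2) triples; summing gives 6 + 6 + 10 + 0 + 6 + 0 + 15 + 3 = 46 transitive triples.
Total triples C(8,3) = 56, so cyclic triples = 56 − 46 = 10.

10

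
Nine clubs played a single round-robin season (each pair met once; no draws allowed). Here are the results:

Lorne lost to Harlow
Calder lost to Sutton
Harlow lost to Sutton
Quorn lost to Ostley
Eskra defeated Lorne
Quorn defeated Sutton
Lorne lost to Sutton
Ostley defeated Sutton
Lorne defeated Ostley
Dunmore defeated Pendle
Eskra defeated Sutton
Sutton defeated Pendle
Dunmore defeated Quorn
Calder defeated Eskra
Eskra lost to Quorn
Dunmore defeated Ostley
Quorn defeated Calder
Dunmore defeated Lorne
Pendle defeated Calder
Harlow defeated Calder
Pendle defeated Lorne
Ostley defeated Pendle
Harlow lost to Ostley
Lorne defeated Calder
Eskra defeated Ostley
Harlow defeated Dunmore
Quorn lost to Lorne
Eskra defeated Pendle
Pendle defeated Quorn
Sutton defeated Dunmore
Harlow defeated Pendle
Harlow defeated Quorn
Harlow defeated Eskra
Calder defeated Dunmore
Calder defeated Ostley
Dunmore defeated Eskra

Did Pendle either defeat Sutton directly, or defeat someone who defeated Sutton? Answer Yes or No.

Pendle did not beat Sutton directly.
Pendle beat Lorne, Calder, Quorn. Of those, Quorn beat Sutton.

Yes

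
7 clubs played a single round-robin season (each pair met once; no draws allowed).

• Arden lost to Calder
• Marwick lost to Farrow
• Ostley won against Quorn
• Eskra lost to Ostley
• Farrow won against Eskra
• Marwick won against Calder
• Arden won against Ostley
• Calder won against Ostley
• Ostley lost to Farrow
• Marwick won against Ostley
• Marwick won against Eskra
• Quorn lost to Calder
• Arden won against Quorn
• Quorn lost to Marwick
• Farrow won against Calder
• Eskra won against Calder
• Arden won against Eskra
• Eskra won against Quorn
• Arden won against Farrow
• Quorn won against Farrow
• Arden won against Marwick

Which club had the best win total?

Arden

Win totals: Farrow 4, Arden 5, Quorn 1, Ostley 2, Calder 3, Marwick 4, Eskra 2.
Arden leads with 5 wins (next highest: 4).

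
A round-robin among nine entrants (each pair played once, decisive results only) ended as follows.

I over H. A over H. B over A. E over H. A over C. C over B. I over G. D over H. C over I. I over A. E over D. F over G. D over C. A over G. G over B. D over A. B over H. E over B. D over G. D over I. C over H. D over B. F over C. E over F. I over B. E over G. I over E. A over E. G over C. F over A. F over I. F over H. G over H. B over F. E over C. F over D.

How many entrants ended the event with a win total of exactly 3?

Win totals: A 4, B 3, C 3, D 6, E 6, F 6, G 3, H 0, I 5.
Exactly 3: B, C, G — 3 entrants.

3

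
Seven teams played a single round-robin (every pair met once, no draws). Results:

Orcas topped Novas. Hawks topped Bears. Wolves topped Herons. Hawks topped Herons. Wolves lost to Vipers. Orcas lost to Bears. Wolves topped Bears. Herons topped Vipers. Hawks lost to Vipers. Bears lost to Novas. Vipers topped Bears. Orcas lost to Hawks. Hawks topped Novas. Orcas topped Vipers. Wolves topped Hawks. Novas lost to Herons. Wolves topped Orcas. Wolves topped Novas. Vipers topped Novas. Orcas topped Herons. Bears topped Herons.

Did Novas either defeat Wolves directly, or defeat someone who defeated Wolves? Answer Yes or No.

Novas did not beat Wolves directly.
Novas beat Bears, but each of them lost to Wolves. No two-step path.

No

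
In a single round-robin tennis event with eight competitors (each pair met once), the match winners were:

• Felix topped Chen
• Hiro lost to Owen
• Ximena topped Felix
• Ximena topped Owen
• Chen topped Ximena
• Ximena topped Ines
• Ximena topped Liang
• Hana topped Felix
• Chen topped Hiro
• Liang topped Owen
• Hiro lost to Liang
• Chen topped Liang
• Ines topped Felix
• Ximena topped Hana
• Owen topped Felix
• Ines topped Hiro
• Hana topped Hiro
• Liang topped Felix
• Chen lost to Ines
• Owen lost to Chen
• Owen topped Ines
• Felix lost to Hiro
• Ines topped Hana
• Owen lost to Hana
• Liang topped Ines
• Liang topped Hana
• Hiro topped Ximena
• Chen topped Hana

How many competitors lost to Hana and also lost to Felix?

0

Hana beat: Felix, Hiro, Owen.
Felix beat: Chen.
No one was beaten by both.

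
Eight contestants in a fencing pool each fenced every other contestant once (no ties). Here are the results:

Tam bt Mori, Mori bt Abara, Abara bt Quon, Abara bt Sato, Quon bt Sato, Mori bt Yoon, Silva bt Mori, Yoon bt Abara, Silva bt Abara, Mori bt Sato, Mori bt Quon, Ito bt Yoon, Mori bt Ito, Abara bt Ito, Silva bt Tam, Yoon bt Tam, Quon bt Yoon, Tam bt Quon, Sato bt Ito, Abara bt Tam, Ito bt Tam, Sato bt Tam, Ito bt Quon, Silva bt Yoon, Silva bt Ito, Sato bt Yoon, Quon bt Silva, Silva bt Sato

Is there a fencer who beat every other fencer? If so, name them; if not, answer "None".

None

Highest win total is Silva with 6 (out of 7 possible).
Silva lost to Quon, so no fencer went undefeated.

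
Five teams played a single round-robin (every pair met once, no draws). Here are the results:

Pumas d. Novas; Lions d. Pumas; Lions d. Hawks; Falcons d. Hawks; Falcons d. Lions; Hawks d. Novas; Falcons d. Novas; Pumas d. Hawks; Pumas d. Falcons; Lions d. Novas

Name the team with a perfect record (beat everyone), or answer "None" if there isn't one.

Highest win total is Pumas with 3 (out of 4 possible).
Pumas lost to Lions, so no team went undefeated.

None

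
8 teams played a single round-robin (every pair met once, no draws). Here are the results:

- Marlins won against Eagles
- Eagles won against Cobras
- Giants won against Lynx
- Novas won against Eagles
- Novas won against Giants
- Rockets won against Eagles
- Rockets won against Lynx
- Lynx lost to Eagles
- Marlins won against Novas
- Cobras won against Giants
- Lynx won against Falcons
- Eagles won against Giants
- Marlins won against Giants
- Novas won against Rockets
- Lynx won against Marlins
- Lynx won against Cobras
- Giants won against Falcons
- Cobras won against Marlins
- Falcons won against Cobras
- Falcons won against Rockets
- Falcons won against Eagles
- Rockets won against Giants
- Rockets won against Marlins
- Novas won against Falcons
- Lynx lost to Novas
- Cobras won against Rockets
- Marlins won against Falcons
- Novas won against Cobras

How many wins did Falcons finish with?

Falcons' results: beat Eagles, Rockets, Cobras; lost to Lynx, Giants, Novas, Marlins.
That is 3 wins.

3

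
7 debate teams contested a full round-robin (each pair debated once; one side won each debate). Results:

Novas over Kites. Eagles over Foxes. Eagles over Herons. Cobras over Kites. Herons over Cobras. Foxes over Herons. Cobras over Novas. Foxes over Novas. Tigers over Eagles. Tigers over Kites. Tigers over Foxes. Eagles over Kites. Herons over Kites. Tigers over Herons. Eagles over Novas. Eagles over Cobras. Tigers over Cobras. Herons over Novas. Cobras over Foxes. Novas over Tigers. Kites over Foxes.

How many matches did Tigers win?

Tigers' results: beat Eagles, Cobras, Foxes, Herons, Kites; lost to Novas.
That is 5 wins.

5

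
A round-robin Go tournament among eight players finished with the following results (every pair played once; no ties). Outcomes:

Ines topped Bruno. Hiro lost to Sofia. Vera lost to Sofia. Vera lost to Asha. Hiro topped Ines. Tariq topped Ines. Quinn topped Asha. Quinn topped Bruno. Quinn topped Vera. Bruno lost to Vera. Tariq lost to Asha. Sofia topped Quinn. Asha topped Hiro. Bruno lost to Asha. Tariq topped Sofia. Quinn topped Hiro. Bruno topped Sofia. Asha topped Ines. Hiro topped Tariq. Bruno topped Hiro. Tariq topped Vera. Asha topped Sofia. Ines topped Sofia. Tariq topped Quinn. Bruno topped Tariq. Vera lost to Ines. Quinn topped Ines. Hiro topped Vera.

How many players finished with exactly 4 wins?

1

Win totals: Asha 6, Sofia 3, Quinn 5, Tariq 4, Vera 1, Hiro 3, Ines 3, Bruno 3.
Exactly 4: Tariq — 1 player.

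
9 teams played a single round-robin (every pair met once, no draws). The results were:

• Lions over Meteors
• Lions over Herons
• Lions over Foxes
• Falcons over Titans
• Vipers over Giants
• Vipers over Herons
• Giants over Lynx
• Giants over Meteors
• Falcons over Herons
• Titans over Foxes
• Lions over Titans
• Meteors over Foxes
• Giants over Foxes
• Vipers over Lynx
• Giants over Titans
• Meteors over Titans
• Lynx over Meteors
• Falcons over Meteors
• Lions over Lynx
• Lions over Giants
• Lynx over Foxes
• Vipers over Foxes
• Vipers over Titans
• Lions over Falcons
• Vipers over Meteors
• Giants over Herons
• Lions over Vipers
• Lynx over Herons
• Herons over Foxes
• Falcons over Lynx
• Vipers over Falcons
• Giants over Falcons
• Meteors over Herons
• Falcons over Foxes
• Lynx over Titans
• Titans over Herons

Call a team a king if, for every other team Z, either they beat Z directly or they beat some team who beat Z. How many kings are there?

Vipers cannot reach Lions in two steps.
Lynx cannot reach Vipers, Lions, Giants, Falcons in two steps.
Herons cannot reach Vipers, Lynx, Lions, Giants, Falcons, Titans, Meteors in two steps.
Lions reaches everyone (king).
Giants cannot reach Vipers, Lions in two steps.
Falcons cannot reach Vipers, Lions, Giants in two steps.
Titans cannot reach Vipers, Lynx, Lions, Giants, Falcons, Meteors in two steps.
Meteors cannot reach Vipers, Lynx, Lions, Giants, Falcons in two steps.
Foxes cannot reach Vipers, Lynx, Herons, Lions, Giants, Falcons, Titans, Meteors in two steps.
Kings: Lions — 1.

1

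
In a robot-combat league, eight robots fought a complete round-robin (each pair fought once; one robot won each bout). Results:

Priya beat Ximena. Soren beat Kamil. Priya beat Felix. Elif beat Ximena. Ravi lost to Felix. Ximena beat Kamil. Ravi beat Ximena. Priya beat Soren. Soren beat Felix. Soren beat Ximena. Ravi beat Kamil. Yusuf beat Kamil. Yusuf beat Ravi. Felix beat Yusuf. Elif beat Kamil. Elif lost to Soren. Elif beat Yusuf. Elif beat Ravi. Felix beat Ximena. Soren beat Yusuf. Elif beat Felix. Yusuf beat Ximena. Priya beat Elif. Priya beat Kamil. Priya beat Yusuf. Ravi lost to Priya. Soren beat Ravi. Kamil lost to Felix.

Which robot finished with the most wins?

Priya

Win totals: Yusuf 3, Soren 6, Elif 5, Ravi 2, Felix 4, Priya 7, Ximena 1, Kamil 0.
Priya leads with 7 wins (next highest: 6).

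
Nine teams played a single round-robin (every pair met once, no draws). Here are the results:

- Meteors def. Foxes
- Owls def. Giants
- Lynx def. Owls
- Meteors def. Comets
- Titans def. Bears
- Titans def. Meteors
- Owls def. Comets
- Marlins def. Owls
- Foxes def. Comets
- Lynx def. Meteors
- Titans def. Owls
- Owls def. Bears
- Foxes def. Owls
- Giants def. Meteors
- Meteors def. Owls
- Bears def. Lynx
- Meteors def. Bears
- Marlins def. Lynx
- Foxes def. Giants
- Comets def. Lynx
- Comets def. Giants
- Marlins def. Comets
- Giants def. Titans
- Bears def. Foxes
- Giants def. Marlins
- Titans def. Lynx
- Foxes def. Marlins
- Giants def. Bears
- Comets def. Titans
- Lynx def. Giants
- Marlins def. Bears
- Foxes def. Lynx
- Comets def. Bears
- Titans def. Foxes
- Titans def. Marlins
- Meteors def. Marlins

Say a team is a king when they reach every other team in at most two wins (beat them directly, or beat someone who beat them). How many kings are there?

8

Owls reaches everyone (king).
Titans reaches everyone (king).
Comets reaches everyone (king).
Giants reaches everyone (king).
Foxes reaches everyone (king).
Meteors reaches everyone (king).
Lynx reaches everyone (king).
Bears cannot reach Titans in two steps.
Marlins reaches everyone (king).
Kings: Owls, Titans, Comets, Giants, Foxes, Meteors, Lynx, Marlins — 8.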